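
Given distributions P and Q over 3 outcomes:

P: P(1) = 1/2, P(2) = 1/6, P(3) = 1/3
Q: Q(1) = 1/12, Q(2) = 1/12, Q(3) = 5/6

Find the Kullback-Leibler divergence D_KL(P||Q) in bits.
1.0185 bits

D_KL(P||Q) = Σ P(x) log₂(P(x)/Q(x))

Computing term by term:
  P(1)·log₂(P(1)/Q(1)) = (1/2)·log₂((1/2)/(1/12)) = 1.29248
  P(2)·log₂(P(2)/Q(2)) = (1/6)·log₂((1/6)/(1/12)) = 0.16667
  P(3)·log₂(P(3)/Q(3)) = (1/3)·log₂((1/3)/(5/6)) = -0.44064

D_KL(P||Q) = 1.29248 + 0.16667 - 0.44064 = 1.01851 ≈ 1.0185 bits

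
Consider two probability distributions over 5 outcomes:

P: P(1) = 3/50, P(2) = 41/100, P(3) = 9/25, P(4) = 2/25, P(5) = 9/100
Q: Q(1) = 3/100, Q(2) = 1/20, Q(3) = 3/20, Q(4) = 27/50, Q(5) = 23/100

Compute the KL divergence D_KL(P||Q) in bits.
1.4171 bits

D_KL(P||Q) = Σ P(x) log₂(P(x)/Q(x))

Computing term by term:
  P(1)·log₂(P(1)/Q(1)) = (3/50)·log₂((3/50)/(3/100)) = 0.06000
  P(2)·log₂(P(2)/Q(2)) = (41/100)·log₂((41/100)/(1/20)) = 1.24461
  P(3)·log₂(P(3)/Q(3)) = (9/25)·log₂((9/25)/(3/20)) = 0.45469
  P(4)·log₂(P(4)/Q(4)) = (2/25)·log₂((2/25)/(27/50)) = -0.22039
  P(5)·log₂(P(5)/Q(5)) = (9/100)·log₂((9/100)/(23/100)) = -0.12183

D_KL(P||Q) = 0.06000 + 1.24461 + 0.45469 - 0.22039 - 0.12183 = 1.41708 ≈ 1.4171 bits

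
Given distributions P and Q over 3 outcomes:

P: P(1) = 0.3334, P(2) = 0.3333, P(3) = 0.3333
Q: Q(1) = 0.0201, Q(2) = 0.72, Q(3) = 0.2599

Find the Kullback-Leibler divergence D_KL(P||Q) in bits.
1.1002 bits

D_KL(P||Q) = Σ P(x) log₂(P(x)/Q(x))

Computing term by term:
  P(1)·log₂(P(1)/Q(1)) = 0.3334·log₂(0.3334/0.0201) = 1.35093
  P(2)·log₂(P(2)/Q(2)) = 0.3333·log₂(0.3333/0.72) = -0.37035
  P(3)·log₂(P(3)/Q(3)) = 0.3333·log₂(0.3333/0.2599) = 0.11961

D_KL(P||Q) = 1.35093 - 0.37035 + 0.11961 = 1.10019 ≈ 1.1002 bits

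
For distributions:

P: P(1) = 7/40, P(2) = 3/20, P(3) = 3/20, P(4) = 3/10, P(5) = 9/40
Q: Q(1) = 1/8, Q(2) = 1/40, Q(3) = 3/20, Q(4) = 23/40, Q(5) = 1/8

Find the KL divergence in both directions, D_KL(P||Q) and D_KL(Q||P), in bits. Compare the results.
D_KL(P||Q) = 0.3819 bits, D_KL(Q||P) = 0.3084 bits. D_KL(P||Q) is larger than D_KL(Q||P) by 0.0735 bits; the two directions differ.

D_KL(P||Q) = Σ P(x) log₂(P(x)/Q(x))

Computing term by term:
  P(1)·log₂(P(1)/Q(1)) = (7/40)·log₂((7/40)/(1/8)) = 0.08495
  P(2)·log₂(P(2)/Q(2)) = (3/20)·log₂((3/20)/(1/40)) = 0.38774
  P(3)·log₂(P(3)/Q(3)) = (3/20)·log₂((3/20)/(3/20)) = 0.00000
  P(4)·log₂(P(4)/Q(4)) = (3/10)·log₂((3/10)/(23/40)) = -0.28158
  P(5)·log₂(P(5)/Q(5)) = (9/40)·log₂((9/40)/(1/8)) = 0.19080

D_KL(P||Q) = 0.08495 + 0.38774 + 0.00000 - 0.28158 + 0.19080 = 0.38191 ≈ 0.3819 bits

D_KL(Q||P) = Σ Q(x) log₂(Q(x)/P(x))

Computing term by term:
  Q(1)·log₂(Q(1)/P(1)) = (1/8)·log₂((1/8)/(7/40)) = -0.06068
  Q(2)·log₂(Q(2)/P(2)) = (1/40)·log₂((1/40)/(3/20)) = -0.06462
  Q(3)·log₂(Q(3)/P(3)) = (3/20)·log₂((3/20)/(3/20)) = 0.00000
  Q(4)·log₂(Q(4)/P(4)) = (23/40)·log₂((23/40)/(3/10)) = 0.53969
  Q(5)·log₂(Q(5)/P(5)) = (1/8)·log₂((1/8)/(9/40)) = -0.10600

D_KL(Q||P) = -0.06068 - 0.06462 + 0.00000 + 0.53969 - 0.10600 = 0.30839 ≈ 0.3084 bits

These are NOT equal (difference: 0.0735 bits). KL divergence is asymmetric: D_KL(P||Q) ≠ D_KL(Q||P) in general.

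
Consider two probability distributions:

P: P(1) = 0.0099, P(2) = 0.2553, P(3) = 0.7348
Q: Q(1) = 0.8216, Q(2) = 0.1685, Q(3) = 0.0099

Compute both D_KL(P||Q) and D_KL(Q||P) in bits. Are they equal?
D_KL(P||Q) = 4.6558 bits, D_KL(Q||P) = 5.0751 bits. No, they are not equal.

D_KL(P||Q) = Σ P(x) log₂(P(x)/Q(x))

Computing term by term:
  P(1)·log₂(P(1)/Q(1)) = 0.0099·log₂(0.0099/0.8216) = -0.06311
  P(2)·log₂(P(2)/Q(2)) = 0.2553·log₂(0.2553/0.1685) = 0.15304
  P(3)·log₂(P(3)/Q(3)) = 0.7348·log₂(0.7348/0.0099) = 4.56589

D_KL(P||Q) = -0.06311 + 0.15304 + 4.56589 = 4.65582 ≈ 4.6558 bits

D_KL(Q||P) = Σ Q(x) log₂(Q(x)/P(x))

Computing term by term:
  Q(1)·log₂(Q(1)/P(1)) = 0.8216·log₂(0.8216/0.0099) = 5.23759
  Q(2)·log₂(Q(2)/P(2)) = 0.1685·log₂(0.1685/0.2553) = -0.10101
  Q(3)·log₂(Q(3)/P(3)) = 0.0099·log₂(0.0099/0.7348) = -0.06152

D_KL(Q||P) = 5.23759 - 0.10101 - 0.06152 = 5.07506 ≈ 5.0751 bits

These are NOT equal (difference: 0.4193 bits). KL divergence is asymmetric: D_KL(P||Q) ≠ D_KL(Q||P) in general.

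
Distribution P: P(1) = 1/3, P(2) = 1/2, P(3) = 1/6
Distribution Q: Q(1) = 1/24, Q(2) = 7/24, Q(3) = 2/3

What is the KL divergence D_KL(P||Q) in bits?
1.0555 bits

D_KL(P||Q) = Σ P(x) log₂(P(x)/Q(x))

Computing term by term:
  P(1)·log₂(P(1)/Q(1)) = (1/3)·log₂((1/3)/(1/24)) = 1.00000
  P(2)·log₂(P(2)/Q(2)) = (1/2)·log₂((1/2)/(7/24)) = 0.38880
  P(3)·log₂(P(3)/Q(3)) = (1/6)·log₂((1/6)/(2/3)) = -0.33333

D_KL(P||Q) = 1.00000 + 0.38880 - 0.33333 = 1.05547 ≈ 1.0555 bits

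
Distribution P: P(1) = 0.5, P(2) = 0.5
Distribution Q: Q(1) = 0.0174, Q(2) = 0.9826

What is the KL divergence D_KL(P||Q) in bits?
1.9350 bits

D_KL(P||Q) = Σ P(x) log₂(P(x)/Q(x))

Computing term by term:
  P(1)·log₂(P(1)/Q(1)) = 0.5·log₂(0.5/0.0174) = 2.42238
  P(2)·log₂(P(2)/Q(2)) = 0.5·log₂(0.5/0.9826) = -0.48734

D_KL(P||Q) = 2.42238 - 0.48734 = 1.93504 ≈ 1.9350 bits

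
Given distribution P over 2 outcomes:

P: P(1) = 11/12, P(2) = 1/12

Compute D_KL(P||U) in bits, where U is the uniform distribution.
0.5862 bits

U(i) = 1/2 for all i

D_KL(P||U) = Σ P(x) log₂(P(x) / (1/2))
           = Σ P(x) log₂(P(x)) + log₂(2)
           = log₂(2) - H(P)

H(P) = -Σ P(x) log₂(P(x)):
  -P(1)·log₂(P(1)) = -(11/12)·log₂(11/12) = 0.11507
  -P(2)·log₂(P(2)) = -(1/12)·log₂(1/12) = 0.29875
H(P) = 0.11507 + 0.29875 = 0.41382 bits

log₂(2) = 1.00000 bits

D_KL(P||U) = 1.00000 - 0.41382 = 0.58618 ≈ 0.5862 bits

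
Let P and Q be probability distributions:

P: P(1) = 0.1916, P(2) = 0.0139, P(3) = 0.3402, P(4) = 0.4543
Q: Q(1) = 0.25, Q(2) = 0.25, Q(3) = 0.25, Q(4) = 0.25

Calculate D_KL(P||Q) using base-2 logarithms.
0.4112 bits

D_KL(P||Q) = Σ P(x) log₂(P(x)/Q(x))

Computing term by term:
  P(1)·log₂(P(1)/Q(1)) = 0.1916·log₂(0.1916/0.25) = -0.07354
  P(2)·log₂(P(2)/Q(2)) = 0.0139·log₂(0.0139/0.25) = -0.05795
  P(3)·log₂(P(3)/Q(3)) = 0.3402·log₂(0.3402/0.25) = 0.15120
  P(4)·log₂(P(4)/Q(4)) = 0.4543·log₂(0.4543/0.25) = 0.39148

D_KL(P||Q) = -0.07354 - 0.05795 + 0.15120 + 0.39148 = 0.41119 ≈ 0.4112 bits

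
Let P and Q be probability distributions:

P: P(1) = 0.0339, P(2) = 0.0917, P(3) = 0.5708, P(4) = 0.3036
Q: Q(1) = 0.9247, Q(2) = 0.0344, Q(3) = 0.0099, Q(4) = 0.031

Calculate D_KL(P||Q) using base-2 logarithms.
4.3063 bits

D_KL(P||Q) = Σ P(x) log₂(P(x)/Q(x))

Computing term by term:
  P(1)·log₂(P(1)/Q(1)) = 0.0339·log₂(0.0339/0.9247) = -0.16169
  P(2)·log₂(P(2)/Q(2)) = 0.0917·log₂(0.0917/0.0344) = 0.12971
  P(3)·log₂(P(3)/Q(3)) = 0.5708·log₂(0.5708/0.0099) = 3.33884
  P(4)·log₂(P(4)/Q(4)) = 0.3036·log₂(0.3036/0.031) = 0.99940

D_KL(P||Q) = -0.16169 + 0.12971 + 3.33884 + 0.99940 = 4.30626 ≈ 4.3063 bits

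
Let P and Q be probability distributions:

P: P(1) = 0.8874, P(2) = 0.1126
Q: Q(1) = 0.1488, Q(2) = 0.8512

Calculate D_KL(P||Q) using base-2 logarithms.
1.9575 bits

D_KL(P||Q) = Σ P(x) log₂(P(x)/Q(x))

Computing term by term:
  P(1)·log₂(P(1)/Q(1)) = 0.8874·log₂(0.8874/0.1488) = 2.28613
  P(2)·log₂(P(2)/Q(2)) = 0.1126·log₂(0.1126/0.8512) = -0.32860

D_KL(P||Q) = 2.28613 - 0.32860 = 1.95753 ≈ 1.9575 bits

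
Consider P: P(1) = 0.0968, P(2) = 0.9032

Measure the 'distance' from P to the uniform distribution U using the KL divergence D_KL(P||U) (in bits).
0.5412 bits

U(i) = 1/2 for all i

D_KL(P||U) = Σ P(x) log₂(P(x) / (1/2))
           = Σ P(x) log₂(P(x)) + log₂(2)
           = log₂(2) - H(P)

H(P) = -Σ P(x) log₂(P(x)):
  -P(1)·log₂(P(1)) = -(0.0968)·log₂(0.0968) = 0.32610
  -P(2)·log₂(P(2)) = -(0.9032)·log₂(0.9032) = 0.13266
H(P) = 0.32610 + 0.13266 = 0.45876 bits

log₂(2) = 1.00000 bits

D_KL(P||U) = 1.00000 - 0.45876 = 0.54124 ≈ 0.5412 bits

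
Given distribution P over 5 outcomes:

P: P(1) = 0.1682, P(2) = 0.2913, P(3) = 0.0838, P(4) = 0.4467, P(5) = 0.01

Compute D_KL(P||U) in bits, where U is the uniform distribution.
0.4855 bits

U(i) = 1/5 for all i

D_KL(P||U) = Σ P(x) log₂(P(x) / (1/5))
           = Σ P(x) log₂(P(x)) + log₂(5)
           = log₂(5) - H(P)

H(P) = -Σ P(x) log₂(P(x)):
  -P(1)·log₂(P(1)) = -(0.1682)·log₂(0.1682) = 0.43257
  -P(2)·log₂(P(2)) = -(0.2913)·log₂(0.2913) = 0.51835
  -P(3)·log₂(P(3)) = -(0.0838)·log₂(0.0838) = 0.29974
  -P(4)·log₂(P(4)) = -(0.4467)·log₂(0.4467) = 0.51934
  -P(5)·log₂(P(5)) = -(0.01)·log₂(0.01) = 0.06644
H(P) = 0.43257 + 0.51835 + 0.29974 + 0.51934 + 0.06644 = 1.83644 bits

log₂(5) = 2.32193 bits

D_KL(P||U) = 2.32193 - 1.83644 = 0.48549 ≈ 0.4855 bits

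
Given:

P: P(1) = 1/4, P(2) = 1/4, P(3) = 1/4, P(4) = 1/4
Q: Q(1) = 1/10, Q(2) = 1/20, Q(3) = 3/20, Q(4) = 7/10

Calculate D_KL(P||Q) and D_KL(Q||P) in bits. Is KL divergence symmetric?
D_KL(P||Q) = 0.7238 bits, D_KL(Q||P) = 0.6810 bits. No, KL divergence is not symmetric.

D_KL(P||Q) = Σ P(x) log₂(P(x)/Q(x))

Computing term by term:
  P(1)·log₂(P(1)/Q(1)) = (1/4)·log₂((1/4)/(1/10)) = 0.33048
  P(2)·log₂(P(2)/Q(2)) = (1/4)·log₂((1/4)/(1/20)) = 0.58048
  P(3)·log₂(P(3)/Q(3)) = (1/4)·log₂((1/4)/(3/20)) = 0.18424
  P(4)·log₂(P(4)/Q(4)) = (1/4)·log₂((1/4)/(7/10)) = -0.37136

D_KL(P||Q) = 0.33048 + 0.58048 + 0.18424 - 0.37136 = 0.72384 ≈ 0.7238 bits

D_KL(Q||P) = Σ Q(x) log₂(Q(x)/P(x))

Computing term by term:
  Q(1)·log₂(Q(1)/P(1)) = (1/10)·log₂((1/10)/(1/4)) = -0.13219
  Q(2)·log₂(Q(2)/P(2)) = (1/20)·log₂((1/20)/(1/4)) = -0.11610
  Q(3)·log₂(Q(3)/P(3)) = (3/20)·log₂((3/20)/(1/4)) = -0.11054
  Q(4)·log₂(Q(4)/P(4)) = (7/10)·log₂((7/10)/(1/4)) = 1.03980

D_KL(Q||P) = -0.13219 - 0.11610 - 0.11054 + 1.03980 = 0.68097 ≈ 0.6810 bits

These are NOT equal (difference: 0.0428 bits). KL divergence is asymmetric: D_KL(P||Q) ≠ D_KL(Q||P) in general.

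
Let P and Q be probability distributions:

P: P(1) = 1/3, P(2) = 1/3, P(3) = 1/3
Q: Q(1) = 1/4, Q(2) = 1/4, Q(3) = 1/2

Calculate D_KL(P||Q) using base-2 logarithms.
0.0817 bits

D_KL(P||Q) = Σ P(x) log₂(P(x)/Q(x))

Computing term by term:
  P(1)·log₂(P(1)/Q(1)) = (1/3)·log₂((1/3)/(1/4)) = 0.13835
  P(2)·log₂(P(2)/Q(2)) = (1/3)·log₂((1/3)/(1/4)) = 0.13835
  P(3)·log₂(P(3)/Q(3)) = (1/3)·log₂((1/3)/(1/2)) = -0.19499

D_KL(P||Q) = 0.13835 + 0.13835 - 0.19499 = 0.08171 ≈ 0.0817 bits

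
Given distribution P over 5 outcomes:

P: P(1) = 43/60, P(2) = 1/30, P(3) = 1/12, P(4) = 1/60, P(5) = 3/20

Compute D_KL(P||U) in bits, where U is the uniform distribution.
1.0062 bits

U(i) = 1/5 for all i

D_KL(P||U) = Σ P(x) log₂(P(x) / (1/5))
           = Σ P(x) log₂(P(x)) + log₂(5)
           = log₂(5) - H(P)

H(P) = -Σ P(x) log₂(P(x)):
  -P(1)·log₂(P(1)) = -(43/60)·log₂(43/60) = 0.34445
  -P(2)·log₂(P(2)) = -(1/30)·log₂(1/30) = 0.16356
  -P(3)·log₂(P(3)) = -(1/12)·log₂(1/12) = 0.29875
  -P(4)·log₂(P(4)) = -(1/60)·log₂(1/60) = 0.09845
  -P(5)·log₂(P(5)) = -(3/20)·log₂(3/20) = 0.41054
H(P) = 0.34445 + 0.16356 + 0.29875 + 0.09845 + 0.41054 = 1.31575 bits

log₂(5) = 2.32193 bits

D_KL(P||U) = 2.32193 - 1.31575 = 1.00618 ≈ 1.0062 bits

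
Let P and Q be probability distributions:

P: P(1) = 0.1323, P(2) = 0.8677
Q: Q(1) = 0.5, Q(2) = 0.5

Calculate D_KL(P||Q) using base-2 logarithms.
0.4363 bits

D_KL(P||Q) = Σ P(x) log₂(P(x)/Q(x))

Computing term by term:
  P(1)·log₂(P(1)/Q(1)) = 0.1323·log₂(0.1323/0.5) = -0.25377
  P(2)·log₂(P(2)/Q(2)) = 0.8677·log₂(0.8677/0.5) = 0.69005

D_KL(P||Q) = -0.25377 + 0.69005 = 0.43628 ≈ 0.4363 bits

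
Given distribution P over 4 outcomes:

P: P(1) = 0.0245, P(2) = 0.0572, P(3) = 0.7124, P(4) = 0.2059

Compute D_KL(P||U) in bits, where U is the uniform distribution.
0.8148 bits

U(i) = 1/4 for all i

D_KL(P||U) = Σ P(x) log₂(P(x) / (1/4))
           = Σ P(x) log₂(P(x)) + log₂(4)
           = log₂(4) - H(P)

H(P) = -Σ P(x) log₂(P(x)):
  -P(1)·log₂(P(1)) = -(0.0245)·log₂(0.0245) = 0.13110
  -P(2)·log₂(P(2)) = -(0.0572)·log₂(0.0572) = 0.23611
  -P(3)·log₂(P(3)) = -(0.7124)·log₂(0.7124) = 0.34853
  -P(4)·log₂(P(4)) = -(0.2059)·log₂(0.2059) = 0.46945
H(P) = 0.13110 + 0.23611 + 0.34853 + 0.46945 = 1.18519 bits

log₂(4) = 2.00000 bits

D_KL(P||U) = 2.00000 - 1.18519 = 0.81481 ≈ 0.8148 bits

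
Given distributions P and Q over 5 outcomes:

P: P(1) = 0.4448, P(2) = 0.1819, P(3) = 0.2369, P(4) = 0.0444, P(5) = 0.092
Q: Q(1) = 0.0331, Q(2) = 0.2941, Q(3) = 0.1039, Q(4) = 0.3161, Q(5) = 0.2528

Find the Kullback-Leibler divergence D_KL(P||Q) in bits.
1.5629 bits

D_KL(P||Q) = Σ P(x) log₂(P(x)/Q(x))

Computing term by term:
  P(1)·log₂(P(1)/Q(1)) = 0.4448·log₂(0.4448/0.0331) = 1.66722
  P(2)·log₂(P(2)/Q(2)) = 0.1819·log₂(0.1819/0.2941) = -0.12609
  P(3)·log₂(P(3)/Q(3)) = 0.2369·log₂(0.2369/0.1039) = 0.28169
  P(4)·log₂(P(4)/Q(4)) = 0.0444·log₂(0.0444/0.3161) = -0.12573
  P(5)·log₂(P(5)/Q(5)) = 0.092·log₂(0.092/0.2528) = -0.13416

D_KL(P||Q) = 1.66722 - 0.12609 + 0.28169 - 0.12573 - 0.13416 = 1.56293 ≈ 1.5629 bits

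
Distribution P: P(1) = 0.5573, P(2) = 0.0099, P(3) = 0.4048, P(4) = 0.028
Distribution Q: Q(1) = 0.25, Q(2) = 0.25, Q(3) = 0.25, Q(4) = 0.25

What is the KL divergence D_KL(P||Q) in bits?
0.7914 bits

D_KL(P||Q) = Σ P(x) log₂(P(x)/Q(x))

Computing term by term:
  P(1)·log₂(P(1)/Q(1)) = 0.5573·log₂(0.5573/0.25) = 0.64453
  P(2)·log₂(P(2)/Q(2)) = 0.0099·log₂(0.0099/0.25) = -0.04612
  P(3)·log₂(P(3)/Q(3)) = 0.4048·log₂(0.4048/0.25) = 0.28145
  P(4)·log₂(P(4)/Q(4)) = 0.028·log₂(0.028/0.25) = -0.08844

D_KL(P||Q) = 0.64453 - 0.04612 + 0.28145 - 0.08844 = 0.79142 ≈ 0.7914 bits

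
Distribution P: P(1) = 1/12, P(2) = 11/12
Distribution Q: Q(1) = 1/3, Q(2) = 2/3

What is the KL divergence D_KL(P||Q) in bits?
0.2545 bits

D_KL(P||Q) = Σ P(x) log₂(P(x)/Q(x))

Computing term by term:
  P(1)·log₂(P(1)/Q(1)) = (1/12)·log₂((1/12)/(1/3)) = -0.16667
  P(2)·log₂(P(2)/Q(2)) = (11/12)·log₂((11/12)/(2/3)) = 0.42115

D_KL(P||Q) = -0.16667 + 0.42115 = 0.25448 ≈ 0.2545 bits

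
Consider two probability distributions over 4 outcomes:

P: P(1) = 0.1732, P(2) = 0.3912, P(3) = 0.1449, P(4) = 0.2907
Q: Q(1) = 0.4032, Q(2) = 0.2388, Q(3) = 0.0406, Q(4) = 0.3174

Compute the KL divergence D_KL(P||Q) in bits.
0.2965 bits

D_KL(P||Q) = Σ P(x) log₂(P(x)/Q(x))

Computing term by term:
  P(1)·log₂(P(1)/Q(1)) = 0.1732·log₂(0.1732/0.4032) = -0.21114
  P(2)·log₂(P(2)/Q(2)) = 0.3912·log₂(0.3912/0.2388) = 0.27857
  P(3)·log₂(P(3)/Q(3)) = 0.1449·log₂(0.1449/0.0406) = 0.26596
  P(4)·log₂(P(4)/Q(4)) = 0.2907·log₂(0.2907/0.3174) = -0.03685

D_KL(P||Q) = -0.21114 + 0.27857 + 0.26596 - 0.03685 = 0.29654 ≈ 0.2965 bits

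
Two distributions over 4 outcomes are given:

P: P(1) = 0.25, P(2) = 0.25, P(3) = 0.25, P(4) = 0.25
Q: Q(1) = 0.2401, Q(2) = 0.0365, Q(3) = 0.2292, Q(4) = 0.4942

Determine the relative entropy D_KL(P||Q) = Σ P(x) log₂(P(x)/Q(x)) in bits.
0.4941 bits

D_KL(P||Q) = Σ P(x) log₂(P(x)/Q(x))

Computing term by term:
  P(1)·log₂(P(1)/Q(1)) = 0.25·log₂(0.25/0.2401) = 0.01457
  P(2)·log₂(P(2)/Q(2)) = 0.25·log₂(0.25/0.0365) = 0.69399
  P(3)·log₂(P(3)/Q(3)) = 0.25·log₂(0.25/0.2292) = 0.03133
  P(4)·log₂(P(4)/Q(4)) = 0.25·log₂(0.25/0.4942) = -0.24579

D_KL(P||Q) = 0.01457 + 0.69399 + 0.03133 - 0.24579 = 0.49410 ≈ 0.4941 bits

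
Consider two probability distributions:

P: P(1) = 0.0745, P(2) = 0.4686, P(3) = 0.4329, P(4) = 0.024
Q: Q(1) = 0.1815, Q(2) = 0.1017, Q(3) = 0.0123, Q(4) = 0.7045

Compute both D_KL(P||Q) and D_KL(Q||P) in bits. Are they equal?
D_KL(P||Q) = 3.0440 bits, D_KL(Q||P) = 3.3806 bits. No, they are not equal.

D_KL(P||Q) = Σ P(x) log₂(P(x)/Q(x))

Computing term by term:
  P(1)·log₂(P(1)/Q(1)) = 0.0745·log₂(0.0745/0.1815) = -0.09571
  P(2)·log₂(P(2)/Q(2)) = 0.4686·log₂(0.4686/0.1017) = 1.03281
  P(3)·log₂(P(3)/Q(3)) = 0.4329·log₂(0.4329/0.0123) = 2.22394
  P(4)·log₂(P(4)/Q(4)) = 0.024·log₂(0.024/0.7045) = -0.11701

D_KL(P||Q) = -0.09571 + 1.03281 + 2.22394 - 0.11701 = 3.04403 ≈ 3.0440 bits

D_KL(Q||P) = Σ Q(x) log₂(Q(x)/P(x))

Computing term by term:
  Q(1)·log₂(Q(1)/P(1)) = 0.1815·log₂(0.1815/0.0745) = 0.23317
  Q(2)·log₂(Q(2)/P(2)) = 0.1017·log₂(0.1017/0.4686) = -0.22415
  Q(3)·log₂(Q(3)/P(3)) = 0.0123·log₂(0.0123/0.4329) = -0.06319
  Q(4)·log₂(Q(4)/P(4)) = 0.7045·log₂(0.7045/0.024) = 3.43479

D_KL(Q||P) = 0.23317 - 0.22415 - 0.06319 + 3.43479 = 3.38062 ≈ 3.3806 bits

These are NOT equal (difference: 0.3366 bits). KL divergence is asymmetric: D_KL(P||Q) ≠ D_KL(Q||P) in general.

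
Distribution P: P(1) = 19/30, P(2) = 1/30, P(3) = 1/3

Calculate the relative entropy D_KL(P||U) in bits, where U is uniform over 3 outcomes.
0.4757 bits

U(i) = 1/3 for all i

D_KL(P||U) = Σ P(x) log₂(P(x) / (1/3))
           = Σ P(x) log₂(P(x)) + log₂(3)
           = log₂(3) - H(P)

H(P) = -Σ P(x) log₂(P(x)):
  -P(1)·log₂(P(1)) = -(19/30)·log₂(19/30) = 0.41734
  -P(2)·log₂(P(2)) = -(1/30)·log₂(1/30) = 0.16356
  -P(3)·log₂(P(3)) = -(1/3)·log₂(1/3) = 0.52832
H(P) = 0.41734 + 0.16356 + 0.52832 = 1.10922 bits

log₂(3) = 1.58496 bits

D_KL(P||U) = 1.58496 - 1.10922 = 0.47574 ≈ 0.4757 bits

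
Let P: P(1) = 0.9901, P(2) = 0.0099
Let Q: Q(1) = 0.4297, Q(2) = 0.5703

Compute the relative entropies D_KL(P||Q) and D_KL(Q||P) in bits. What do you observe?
D_KL(P||Q) = 1.1344 bits, D_KL(Q||P) = 2.8177 bits. The two directions give different values (D_KL(Q||P) exceeds D_KL(P||Q) by 1.6833 bits): KL divergence is asymmetric.

D_KL(P||Q) = Σ P(x) log₂(P(x)/Q(x))

Computing term by term:
  P(1)·log₂(P(1)/Q(1)) = 0.9901·log₂(0.9901/0.4297) = 1.19232
  P(2)·log₂(P(2)/Q(2)) = 0.0099·log₂(0.0099/0.5703) = -0.05790

D_KL(P||Q) = 1.19232 - 0.05790 = 1.13442 ≈ 1.1344 bits

D_KL(Q||P) = Σ Q(x) log₂(Q(x)/P(x))

Computing term by term:
  Q(1)·log₂(Q(1)/P(1)) = 0.4297·log₂(0.4297/0.9901) = -0.51746
  Q(2)·log₂(Q(2)/P(2)) = 0.5703·log₂(0.5703/0.0099) = 3.33520

D_KL(Q||P) = -0.51746 + 3.33520 = 2.81774 ≈ 2.8177 bits

These are NOT equal (difference: 1.6833 bits). KL divergence is asymmetric: D_KL(P||Q) ≠ D_KL(Q||P) in general.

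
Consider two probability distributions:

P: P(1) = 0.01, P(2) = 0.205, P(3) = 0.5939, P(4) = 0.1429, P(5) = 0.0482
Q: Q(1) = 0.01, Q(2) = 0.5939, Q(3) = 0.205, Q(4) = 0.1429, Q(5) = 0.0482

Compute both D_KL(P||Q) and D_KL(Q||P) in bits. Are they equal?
D_KL(P||Q) = 0.5968 bits, D_KL(Q||P) = 0.5968 bits. Yes, in this case they are equal (although KL divergence is not symmetric in general).

D_KL(P||Q) = Σ P(x) log₂(P(x)/Q(x))

Computing term by term:
  P(1)·log₂(P(1)/Q(1)) = 0.01·log₂(0.01/0.01) = 0.00000
  P(2)·log₂(P(2)/Q(2)) = 0.205·log₂(0.205/0.5939) = -0.31459
  P(3)·log₂(P(3)/Q(3)) = 0.5939·log₂(0.5939/0.205) = 0.91140
  P(4)·log₂(P(4)/Q(4)) = 0.1429·log₂(0.1429/0.1429) = 0.00000
  P(5)·log₂(P(5)/Q(5)) = 0.0482·log₂(0.0482/0.0482) = 0.00000

D_KL(P||Q) = 0.00000 - 0.31459 + 0.91140 + 0.00000 + 0.00000 = 0.59681 ≈ 0.5968 bits

D_KL(Q||P) = Σ Q(x) log₂(Q(x)/P(x))

Computing term by term:
  Q(1)·log₂(Q(1)/P(1)) = 0.01·log₂(0.01/0.01) = 0.00000
  Q(2)·log₂(Q(2)/P(2)) = 0.5939·log₂(0.5939/0.205) = 0.91140
  Q(3)·log₂(Q(3)/P(3)) = 0.205·log₂(0.205/0.5939) = -0.31459
  Q(4)·log₂(Q(4)/P(4)) = 0.1429·log₂(0.1429/0.1429) = 0.00000
  Q(5)·log₂(Q(5)/P(5)) = 0.0482·log₂(0.0482/0.0482) = 0.00000

D_KL(Q||P) = 0.00000 + 0.91140 - 0.31459 + 0.00000 + 0.00000 = 0.59681 ≈ 0.5968 bits

These ARE equal here. Q is P with outcomes relabeled (Q(2) = P(3), Q(3) = P(2)) by a relabeling that is its own inverse, so the two sums contain exactly the same terms in a different order. This is a special case — KL divergence is not symmetric in general: D_KL(P||Q) ≠ D_KL(Q||P) for most P, Q.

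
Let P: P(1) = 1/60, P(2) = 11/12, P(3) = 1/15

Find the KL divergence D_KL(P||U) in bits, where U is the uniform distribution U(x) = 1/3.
1.1110 bits

U(i) = 1/3 for all i

D_KL(P||U) = Σ P(x) log₂(P(x) / (1/3))
           = Σ P(x) log₂(P(x)) + log₂(3)
           = log₂(3) - H(P)

H(P) = -Σ P(x) log₂(P(x)):
  -P(1)·log₂(P(1)) = -(1/60)·log₂(1/60) = 0.09845
  -P(2)·log₂(P(2)) = -(11/12)·log₂(11/12) = 0.11507
  -P(3)·log₂(P(3)) = -(1/15)·log₂(1/15) = 0.26046
H(P) = 0.09845 + 0.11507 + 0.26046 = 0.47398 bits

log₂(3) = 1.58496 bits

D_KL(P||U) = 1.58496 - 0.47398 = 1.11098 ≈ 1.1110 bits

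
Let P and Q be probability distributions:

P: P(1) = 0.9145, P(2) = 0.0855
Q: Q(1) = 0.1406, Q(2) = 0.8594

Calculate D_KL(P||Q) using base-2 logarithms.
2.1858 bits

D_KL(P||Q) = Σ P(x) log₂(P(x)/Q(x))

Computing term by term:
  P(1)·log₂(P(1)/Q(1)) = 0.9145·log₂(0.9145/0.1406) = 2.47042
  P(2)·log₂(P(2)/Q(2)) = 0.0855·log₂(0.0855/0.8594) = -0.28466

D_KL(P||Q) = 2.47042 - 0.28466 = 2.18576 ≈ 2.1858 bits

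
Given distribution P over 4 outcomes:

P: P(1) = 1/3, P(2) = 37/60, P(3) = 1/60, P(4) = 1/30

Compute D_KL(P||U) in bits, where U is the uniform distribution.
0.7796 bits

U(i) = 1/4 for all i

D_KL(P||U) = Σ P(x) log₂(P(x) / (1/4))
           = Σ P(x) log₂(P(x)) + log₂(4)
           = log₂(4) - H(P)

H(P) = -Σ P(x) log₂(P(x)):
  -P(1)·log₂(P(1)) = -(1/3)·log₂(1/3) = 0.52832
  -P(2)·log₂(P(2)) = -(37/60)·log₂(37/60) = 0.43009
  -P(3)·log₂(P(3)) = -(1/60)·log₂(1/60) = 0.09845
  -P(4)·log₂(P(4)) = -(1/30)·log₂(1/30) = 0.16356
H(P) = 0.52832 + 0.43009 + 0.09845 + 0.16356 = 1.22042 bits

log₂(4) = 2.00000 bits

D_KL(P||U) = 2.00000 - 1.22042 = 0.77958 ≈ 0.7796 bits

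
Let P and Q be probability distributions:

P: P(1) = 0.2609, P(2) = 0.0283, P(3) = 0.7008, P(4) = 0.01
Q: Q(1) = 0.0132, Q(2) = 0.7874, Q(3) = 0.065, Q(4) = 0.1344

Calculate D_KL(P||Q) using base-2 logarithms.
3.3540 bits

D_KL(P||Q) = Σ P(x) log₂(P(x)/Q(x))

Computing term by term:
  P(1)·log₂(P(1)/Q(1)) = 0.2609·log₂(0.2609/0.0132) = 1.12315
  P(2)·log₂(P(2)/Q(2)) = 0.0283·log₂(0.0283/0.7874) = -0.13579
  P(3)·log₂(P(3)/Q(3)) = 0.7008·log₂(0.7008/0.065) = 2.40409
  P(4)·log₂(P(4)/Q(4)) = 0.01·log₂(0.01/0.1344) = -0.03748

D_KL(P||Q) = 1.12315 - 0.13579 + 2.40409 - 0.03748 = 3.35397 ≈ 3.3540 bits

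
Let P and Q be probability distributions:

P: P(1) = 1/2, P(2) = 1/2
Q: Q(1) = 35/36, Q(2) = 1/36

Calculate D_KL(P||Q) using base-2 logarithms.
1.6053 bits

D_KL(P||Q) = Σ P(x) log₂(P(x)/Q(x))

Computing term by term:
  P(1)·log₂(P(1)/Q(1)) = (1/2)·log₂((1/2)/(35/36)) = -0.47968
  P(2)·log₂(P(2)/Q(2)) = (1/2)·log₂((1/2)/(1/36)) = 2.08496

D_KL(P||Q) = -0.47968 + 2.08496 = 1.60528 ≈ 1.6053 bits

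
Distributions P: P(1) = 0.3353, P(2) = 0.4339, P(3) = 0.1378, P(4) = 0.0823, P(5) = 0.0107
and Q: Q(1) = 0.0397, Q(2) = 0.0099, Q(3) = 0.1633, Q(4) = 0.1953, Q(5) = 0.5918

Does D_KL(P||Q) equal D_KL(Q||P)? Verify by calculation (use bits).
D_KL(P||Q) = 3.2002 bits, D_KL(Q||P) = 3.5335 bits. No — D_KL(P||Q) ≠ D_KL(Q||P) for this pair.

D_KL(P||Q) = Σ P(x) log₂(P(x)/Q(x))

Computing term by term:
  P(1)·log₂(P(1)/Q(1)) = 0.3353·log₂(0.3353/0.0397) = 1.03213
  P(2)·log₂(P(2)/Q(2)) = 0.4339·log₂(0.4339/0.0099) = 2.36640
  P(3)·log₂(P(3)/Q(3)) = 0.1378·log₂(0.1378/0.1633) = -0.03375
  P(4)·log₂(P(4)/Q(4)) = 0.0823·log₂(0.0823/0.1953) = -0.10261
  P(5)·log₂(P(5)/Q(5)) = 0.0107·log₂(0.0107/0.5918) = -0.06195

D_KL(P||Q) = 1.03213 + 2.36640 - 0.03375 - 0.10261 - 0.06195 = 3.20022 ≈ 3.2002 bits

D_KL(Q||P) = Σ Q(x) log₂(Q(x)/P(x))

Computing term by term:
  Q(1)·log₂(Q(1)/P(1)) = 0.0397·log₂(0.0397/0.3353) = -0.12221
  Q(2)·log₂(Q(2)/P(2)) = 0.0099·log₂(0.0099/0.4339) = -0.05399
  Q(3)·log₂(Q(3)/P(3)) = 0.1633·log₂(0.1633/0.1378) = 0.04000
  Q(4)·log₂(Q(4)/P(4)) = 0.1953·log₂(0.1953/0.0823) = 0.24349
  Q(5)·log₂(Q(5)/P(5)) = 0.5918·log₂(0.5918/0.0107) = 3.42618

D_KL(Q||P) = -0.12221 - 0.05399 + 0.04000 + 0.24349 + 3.42618 = 3.53347 ≈ 3.5335 bits

These are NOT equal (difference: 0.3333 bits). KL divergence is asymmetric: D_KL(P||Q) ≠ D_KL(Q||P) in general.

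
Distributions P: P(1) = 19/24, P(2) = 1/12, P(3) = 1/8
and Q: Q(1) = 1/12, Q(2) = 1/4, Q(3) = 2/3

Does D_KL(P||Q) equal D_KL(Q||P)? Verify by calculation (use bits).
D_KL(P||Q) = 2.1373 bits, D_KL(Q||P) = 1.7356 bits. No — D_KL(P||Q) ≠ D_KL(Q||P) for this pair.

D_KL(P||Q) = Σ P(x) log₂(P(x)/Q(x))

Computing term by term:
  P(1)·log₂(P(1)/Q(1)) = (19/24)·log₂((19/24)/(1/12)) = 2.57128
  P(2)·log₂(P(2)/Q(2)) = (1/12)·log₂((1/12)/(1/4)) = -0.13208
  P(3)·log₂(P(3)/Q(3)) = (1/8)·log₂((1/8)/(2/3)) = -0.30188

D_KL(P||Q) = 2.57128 - 0.13208 - 0.30188 = 2.13732 ≈ 2.1373 bits

D_KL(Q||P) = Σ Q(x) log₂(Q(x)/P(x))

Computing term by term:
  Q(1)·log₂(Q(1)/P(1)) = (1/12)·log₂((1/12)/(19/24)) = -0.27066
  Q(2)·log₂(Q(2)/P(2)) = (1/4)·log₂((1/4)/(1/12)) = 0.39624
  Q(3)·log₂(Q(3)/P(3)) = (2/3)·log₂((2/3)/(1/8)) = 1.61002

D_KL(Q||P) = -0.27066 + 0.39624 + 1.61002 = 1.73560 ≈ 1.7356 bits

These are NOT equal (difference: 0.4017 bits). KL divergence is asymmetric: D_KL(P||Q) ≠ D_KL(Q||P) in general.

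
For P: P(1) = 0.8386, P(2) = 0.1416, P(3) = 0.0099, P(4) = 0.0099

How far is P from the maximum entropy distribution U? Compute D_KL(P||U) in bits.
1.2559 bits

U(i) = 1/4 for all i

D_KL(P||U) = Σ P(x) log₂(P(x) / (1/4))
           = Σ P(x) log₂(P(x)) + log₂(4)
           = log₂(4) - H(P)

H(P) = -Σ P(x) log₂(P(x)):
  -P(1)·log₂(P(1)) = -(0.8386)·log₂(0.8386) = 0.21296
  -P(2)·log₂(P(2)) = -(0.1416)·log₂(0.1416) = 0.39933
  -P(3)·log₂(P(3)) = -(0.0099)·log₂(0.0099) = 0.06592
  -P(4)·log₂(P(4)) = -(0.0099)·log₂(0.0099) = 0.06592
H(P) = 0.21296 + 0.39933 + 0.06592 + 0.06592 = 0.74413 bits

log₂(4) = 2.00000 bits

D_KL(P||U) = 2.00000 - 0.74413 = 1.25587 ≈ 1.2559 bits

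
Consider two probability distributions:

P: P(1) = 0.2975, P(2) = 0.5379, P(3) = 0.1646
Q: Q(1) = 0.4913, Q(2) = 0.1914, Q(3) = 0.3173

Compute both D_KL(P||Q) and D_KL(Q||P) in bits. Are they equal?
D_KL(P||Q) = 0.4307 bits, D_KL(Q||P) = 0.3707 bits. No, they are not equal.

D_KL(P||Q) = Σ P(x) log₂(P(x)/Q(x))

Computing term by term:
  P(1)·log₂(P(1)/Q(1)) = 0.2975·log₂(0.2975/0.4913) = -0.21531
  P(2)·log₂(P(2)/Q(2)) = 0.5379·log₂(0.5379/0.1914) = 0.80187
  P(3)·log₂(P(3)/Q(3)) = 0.1646·log₂(0.1646/0.3173) = -0.15586

D_KL(P||Q) = -0.21531 + 0.80187 - 0.15586 = 0.43070 ≈ 0.4307 bits

D_KL(Q||P) = Σ Q(x) log₂(Q(x)/P(x))

Computing term by term:
  Q(1)·log₂(Q(1)/P(1)) = 0.4913·log₂(0.4913/0.2975) = 0.35556
  Q(2)·log₂(Q(2)/P(2)) = 0.1914·log₂(0.1914/0.5379) = -0.28533
  Q(3)·log₂(Q(3)/P(3)) = 0.3173·log₂(0.3173/0.1646) = 0.30045

D_KL(Q||P) = 0.35556 - 0.28533 + 0.30045 = 0.37068 ≈ 0.3707 bits

These are NOT equal (difference: 0.0600 bits). KL divergence is asymmetric: D_KL(P||Q) ≠ D_KL(Q||P) in general.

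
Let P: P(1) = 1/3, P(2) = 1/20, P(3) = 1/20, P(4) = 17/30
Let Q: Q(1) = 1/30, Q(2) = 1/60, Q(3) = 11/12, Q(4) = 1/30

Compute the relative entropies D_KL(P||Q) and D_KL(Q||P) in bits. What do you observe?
D_KL(P||Q) = 3.2930 bits, D_KL(Q||P) = 3.5733 bits. The two directions give different values (D_KL(Q||P) exceeds D_KL(P||Q) by 0.2803 bits): KL divergence is asymmetric.

D_KL(P||Q) = Σ P(x) log₂(P(x)/Q(x))

Computing term by term:
  P(1)·log₂(P(1)/Q(1)) = (1/3)·log₂((1/3)/(1/30)) = 1.10731
  P(2)·log₂(P(2)/Q(2)) = (1/20)·log₂((1/20)/(1/60)) = 0.07925
  P(3)·log₂(P(3)/Q(3)) = (1/20)·log₂((1/20)/(11/12)) = -0.20982
  P(4)·log₂(P(4)/Q(4)) = (17/30)·log₂((17/30)/(1/30)) = 2.31623

D_KL(P||Q) = 1.10731 + 0.07925 - 0.20982 + 2.31623 = 3.29297 ≈ 3.2930 bits

D_KL(Q||P) = Σ Q(x) log₂(Q(x)/P(x))

Computing term by term:
  Q(1)·log₂(Q(1)/P(1)) = (1/30)·log₂((1/30)/(1/3)) = -0.11073
  Q(2)·log₂(Q(2)/P(2)) = (1/60)·log₂((1/60)/(1/20)) = -0.02642
  Q(3)·log₂(Q(3)/P(3)) = (11/12)·log₂((11/12)/(1/20)) = 3.84670
  Q(4)·log₂(Q(4)/P(4)) = (1/30)·log₂((1/30)/(17/30)) = -0.13625

D_KL(Q||P) = -0.11073 - 0.02642 + 3.84670 - 0.13625 = 3.57330 ≈ 3.5733 bits

These are NOT equal (difference: 0.2803 bits). KL divergence is asymmetric: D_KL(P||Q) ≠ D_KL(Q||P) in general.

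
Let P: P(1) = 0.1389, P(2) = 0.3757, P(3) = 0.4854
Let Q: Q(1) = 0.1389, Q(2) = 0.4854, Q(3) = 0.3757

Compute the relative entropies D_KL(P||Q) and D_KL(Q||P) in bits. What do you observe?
D_KL(P||Q) = 0.0405 bits, D_KL(Q||P) = 0.0405 bits. The two directions give the same value here, because Q is a self-inverse relabeling of P; in general KL divergence is asymmetric.

D_KL(P||Q) = Σ P(x) log₂(P(x)/Q(x))

Computing term by term:
  P(1)·log₂(P(1)/Q(1)) = 0.1389·log₂(0.1389/0.1389) = 0.00000
  P(2)·log₂(P(2)/Q(2)) = 0.3757·log₂(0.3757/0.4854) = -0.13886
  P(3)·log₂(P(3)/Q(3)) = 0.4854·log₂(0.4854/0.3757) = 0.17940

D_KL(P||Q) = 0.00000 - 0.13886 + 0.17940 = 0.04054 ≈ 0.0405 bits

D_KL(Q||P) = Σ Q(x) log₂(Q(x)/P(x))

Computing term by term:
  Q(1)·log₂(Q(1)/P(1)) = 0.1389·log₂(0.1389/0.1389) = 0.00000
  Q(2)·log₂(Q(2)/P(2)) = 0.4854·log₂(0.4854/0.3757) = 0.17940
  Q(3)·log₂(Q(3)/P(3)) = 0.3757·log₂(0.3757/0.4854) = -0.13886

D_KL(Q||P) = 0.00000 + 0.17940 - 0.13886 = 0.04054 ≈ 0.0405 bits

These ARE equal here. Q is P with outcomes relabeled (Q(2) = P(3), Q(3) = P(2)) by a relabeling that is its own inverse, so the two sums contain exactly the same terms in a different order. This is a special case — KL divergence is not symmetric in general: D_KL(P||Q) ≠ D_KL(Q||P) for most P, Q.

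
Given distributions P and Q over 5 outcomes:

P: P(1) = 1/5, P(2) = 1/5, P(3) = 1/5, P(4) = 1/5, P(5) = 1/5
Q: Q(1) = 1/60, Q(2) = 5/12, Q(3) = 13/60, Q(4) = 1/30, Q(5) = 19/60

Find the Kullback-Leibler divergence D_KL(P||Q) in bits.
0.8665 bits

D_KL(P||Q) = Σ P(x) log₂(P(x)/Q(x))

Computing term by term:
  P(1)·log₂(P(1)/Q(1)) = (1/5)·log₂((1/5)/(1/60)) = 0.71699
  P(2)·log₂(P(2)/Q(2)) = (1/5)·log₂((1/5)/(5/12)) = -0.21178
  P(3)·log₂(P(3)/Q(3)) = (1/5)·log₂((1/5)/(13/60)) = -0.02310
  P(4)·log₂(P(4)/Q(4)) = (1/5)·log₂((1/5)/(1/30)) = 0.51699
  P(5)·log₂(P(5)/Q(5)) = (1/5)·log₂((1/5)/(19/60)) = -0.13259

D_KL(P||Q) = 0.71699 - 0.21178 - 0.02310 + 0.51699 - 0.13259 = 0.86651 ≈ 0.8665 bits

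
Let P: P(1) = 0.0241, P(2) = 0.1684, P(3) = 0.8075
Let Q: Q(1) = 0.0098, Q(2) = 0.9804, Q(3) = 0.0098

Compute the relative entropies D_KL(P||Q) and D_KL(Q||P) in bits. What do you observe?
D_KL(P||Q) = 4.7427 bits, D_KL(Q||P) = 2.4166 bits. The two directions give different values (D_KL(P||Q) exceeds D_KL(Q||P) by 2.3261 bits): KL divergence is asymmetric.

D_KL(P||Q) = Σ P(x) log₂(P(x)/Q(x))

Computing term by term:
  P(1)·log₂(P(1)/Q(1)) = 0.0241·log₂(0.0241/0.0098) = 0.03129
  P(2)·log₂(P(2)/Q(2)) = 0.1684·log₂(0.1684/0.9804) = -0.42798
  P(3)·log₂(P(3)/Q(3)) = 0.8075·log₂(0.8075/0.0098) = 5.13936

D_KL(P||Q) = 0.03129 - 0.42798 + 5.13936 = 4.74267 ≈ 4.7427 bits

D_KL(Q||P) = Σ Q(x) log₂(Q(x)/P(x))

Computing term by term:
  Q(1)·log₂(Q(1)/P(1)) = 0.0098·log₂(0.0098/0.0241) = -0.01272
  Q(2)·log₂(Q(2)/P(2)) = 0.9804·log₂(0.9804/0.1684) = 2.49167
  Q(3)·log₂(Q(3)/P(3)) = 0.0098·log₂(0.0098/0.8075) = -0.06237

D_KL(Q||P) = -0.01272 + 2.49167 - 0.06237 = 2.41658 ≈ 2.4166 bits

These are NOT equal (difference: 2.3261 bits). KL divergence is asymmetric: D_KL(P||Q) ≠ D_KL(Q||P) in general.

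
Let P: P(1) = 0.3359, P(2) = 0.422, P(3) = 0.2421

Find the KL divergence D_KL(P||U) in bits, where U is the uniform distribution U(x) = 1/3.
0.0356 bits

U(i) = 1/3 for all i

D_KL(P||U) = Σ P(x) log₂(P(x) / (1/3))
           = Σ P(x) log₂(P(x)) + log₂(3)
           = log₂(3) - H(P)

H(P) = -Σ P(x) log₂(P(x)):
  -P(1)·log₂(P(1)) = -(0.3359)·log₂(0.3359) = 0.52867
  -P(2)·log₂(P(2)) = -(0.422)·log₂(0.422) = 0.52526
  -P(3)·log₂(P(3)) = -(0.2421)·log₂(0.2421) = 0.49542
H(P) = 0.52867 + 0.52526 + 0.49542 = 1.54935 bits

log₂(3) = 1.58496 bits

D_KL(P||U) = 1.58496 - 1.54935 = 0.03561 ≈ 0.0356 bits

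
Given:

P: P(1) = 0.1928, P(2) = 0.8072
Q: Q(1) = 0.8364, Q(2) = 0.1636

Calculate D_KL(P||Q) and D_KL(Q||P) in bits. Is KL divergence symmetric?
D_KL(P||Q) = 1.4506 bits, D_KL(Q||P) = 1.3940 bits. No, KL divergence is not symmetric.

D_KL(P||Q) = Σ P(x) log₂(P(x)/Q(x))

Computing term by term:
  P(1)·log₂(P(1)/Q(1)) = 0.1928·log₂(0.1928/0.8364) = -0.40817
  P(2)·log₂(P(2)/Q(2)) = 0.8072·log₂(0.8072/0.1636) = 1.85878

D_KL(P||Q) = -0.40817 + 1.85878 = 1.45061 ≈ 1.4506 bits

D_KL(Q||P) = Σ Q(x) log₂(Q(x)/P(x))

Computing term by term:
  Q(1)·log₂(Q(1)/P(1)) = 0.8364·log₂(0.8364/0.1928) = 1.77073
  Q(2)·log₂(Q(2)/P(2)) = 0.1636·log₂(0.1636/0.8072) = -0.37673

D_KL(Q||P) = 1.77073 - 0.37673 = 1.39400 ≈ 1.3940 bits

These are NOT equal (difference: 0.0566 bits). KL divergence is asymmetric: D_KL(P||Q) ≠ D_KL(Q||P) in general.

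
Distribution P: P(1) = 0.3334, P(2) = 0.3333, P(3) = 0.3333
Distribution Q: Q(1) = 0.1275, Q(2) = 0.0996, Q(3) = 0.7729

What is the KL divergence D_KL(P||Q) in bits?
0.6387 bits

D_KL(P||Q) = Σ P(x) log₂(P(x)/Q(x))

Computing term by term:
  P(1)·log₂(P(1)/Q(1)) = 0.3334·log₂(0.3334/0.1275) = 0.46234
  P(2)·log₂(P(2)/Q(2)) = 0.3333·log₂(0.3333/0.0996) = 0.58081
  P(3)·log₂(P(3)/Q(3)) = 0.3333·log₂(0.3333/0.7729) = -0.40445

D_KL(P||Q) = 0.46234 + 0.58081 - 0.40445 = 0.63870 ≈ 0.6387 bits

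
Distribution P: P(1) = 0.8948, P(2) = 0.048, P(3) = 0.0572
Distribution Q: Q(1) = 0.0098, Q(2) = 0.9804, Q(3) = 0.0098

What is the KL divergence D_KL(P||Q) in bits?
5.7642 bits

D_KL(P||Q) = Σ P(x) log₂(P(x)/Q(x))

Computing term by term:
  P(1)·log₂(P(1)/Q(1)) = 0.8948·log₂(0.8948/0.0098) = 5.82751
  P(2)·log₂(P(2)/Q(2)) = 0.048·log₂(0.048/0.9804) = -0.20891
  P(3)·log₂(P(3)/Q(3)) = 0.0572·log₂(0.0572/0.0098) = 0.14558

D_KL(P||Q) = 5.82751 - 0.20891 + 0.14558 = 5.76418 ≈ 5.7642 bits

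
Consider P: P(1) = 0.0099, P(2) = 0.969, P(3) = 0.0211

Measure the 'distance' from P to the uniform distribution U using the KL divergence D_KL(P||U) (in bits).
1.3576 bits

U(i) = 1/3 for all i

D_KL(P||U) = Σ P(x) log₂(P(x) / (1/3))
           = Σ P(x) log₂(P(x)) + log₂(3)
           = log₂(3) - H(P)

H(P) = -Σ P(x) log₂(P(x)):
  -P(1)·log₂(P(1)) = -(0.0099)·log₂(0.0099) = 0.06592
  -P(2)·log₂(P(2)) = -(0.969)·log₂(0.969) = 0.04402
  -P(3)·log₂(P(3)) = -(0.0211)·log₂(0.0211) = 0.11746
H(P) = 0.06592 + 0.04402 + 0.11746 = 0.22740 bits

log₂(3) = 1.58496 bits

D_KL(P||U) = 1.58496 - 0.22740 = 1.35756 ≈ 1.3576 bits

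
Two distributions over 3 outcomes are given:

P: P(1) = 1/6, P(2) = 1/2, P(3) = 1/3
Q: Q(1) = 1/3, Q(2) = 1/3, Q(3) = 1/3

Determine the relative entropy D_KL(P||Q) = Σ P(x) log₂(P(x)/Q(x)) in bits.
0.1258 bits

D_KL(P||Q) = Σ P(x) log₂(P(x)/Q(x))

Computing term by term:
  P(1)·log₂(P(1)/Q(1)) = (1/6)·log₂((1/6)/(1/3)) = -0.16667
  P(2)·log₂(P(2)/Q(2)) = (1/2)·log₂((1/2)/(1/3)) = 0.29248
  P(3)·log₂(P(3)/Q(3)) = (1/3)·log₂((1/3)/(1/3)) = 0.00000

D_KL(P||Q) = -0.16667 + 0.29248 + 0.00000 = 0.12581 ≈ 0.1258 bits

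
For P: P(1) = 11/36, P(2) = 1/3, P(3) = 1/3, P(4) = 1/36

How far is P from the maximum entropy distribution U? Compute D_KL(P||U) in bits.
0.2771 bits

U(i) = 1/4 for all i

D_KL(P||U) = Σ P(x) log₂(P(x) / (1/4))
           = Σ P(x) log₂(P(x)) + log₂(4)
           = log₂(4) - H(P)

H(P) = -Σ P(x) log₂(P(x)):
  -P(1)·log₂(P(1)) = -(11/36)·log₂(11/36) = 0.52265
  -P(2)·log₂(P(2)) = -(1/3)·log₂(1/3) = 0.52832
  -P(3)·log₂(P(3)) = -(1/3)·log₂(1/3) = 0.52832
  -P(4)·log₂(P(4)) = -(1/36)·log₂(1/36) = 0.14361
H(P) = 0.52265 + 0.52832 + 0.52832 + 0.14361 = 1.72290 bits

log₂(4) = 2.00000 bits

D_KL(P||U) = 2.00000 - 1.72290 = 0.27710 ≈ 0.2771 bits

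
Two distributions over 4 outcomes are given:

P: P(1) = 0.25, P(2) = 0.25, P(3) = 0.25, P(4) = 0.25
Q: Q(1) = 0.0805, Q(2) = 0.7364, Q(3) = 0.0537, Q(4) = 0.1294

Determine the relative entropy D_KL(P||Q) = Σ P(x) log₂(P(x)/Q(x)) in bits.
0.8113 bits

D_KL(P||Q) = Σ P(x) log₂(P(x)/Q(x))

Computing term by term:
  P(1)·log₂(P(1)/Q(1)) = 0.25·log₂(0.25/0.0805) = 0.40872
  P(2)·log₂(P(2)/Q(2)) = 0.25·log₂(0.25/0.7364) = -0.38964
  P(3)·log₂(P(3)/Q(3)) = 0.25·log₂(0.25/0.0537) = 0.55473
  P(4)·log₂(P(4)/Q(4)) = 0.25·log₂(0.25/0.1294) = 0.23752

D_KL(P||Q) = 0.40872 - 0.38964 + 0.55473 + 0.23752 = 0.81133 ≈ 0.8113 bits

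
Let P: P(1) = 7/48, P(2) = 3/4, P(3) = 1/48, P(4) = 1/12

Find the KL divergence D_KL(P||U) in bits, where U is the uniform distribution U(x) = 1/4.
0.8686 bits

U(i) = 1/4 for all i

D_KL(P||U) = Σ P(x) log₂(P(x) / (1/4))
           = Σ P(x) log₂(P(x)) + log₂(4)
           = log₂(4) - H(P)

H(P) = -Σ P(x) log₂(P(x)):
  -P(1)·log₂(P(1)) = -(7/48)·log₂(7/48) = 0.40507
  -P(2)·log₂(P(2)) = -(3/4)·log₂(3/4) = 0.31128
  -P(3)·log₂(P(3)) = -(1/48)·log₂(1/48) = 0.11635
  -P(4)·log₂(P(4)) = -(1/12)·log₂(1/12) = 0.29875
H(P) = 0.40507 + 0.31128 + 0.11635 + 0.29875 = 1.13145 bits

log₂(4) = 2.00000 bits

D_KL(P||U) = 2.00000 - 1.13145 = 0.86855 ≈ 0.8686 bits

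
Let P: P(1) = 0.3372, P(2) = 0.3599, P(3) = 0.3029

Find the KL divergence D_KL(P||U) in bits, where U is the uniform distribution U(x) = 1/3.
0.0036 bits

U(i) = 1/3 for all i

D_KL(P||U) = Σ P(x) log₂(P(x) / (1/3))
           = Σ P(x) log₂(P(x)) + log₂(3)
           = log₂(3) - H(P)

H(P) = -Σ P(x) log₂(P(x)):
  -P(1)·log₂(P(1)) = -(0.3372)·log₂(0.3372) = 0.52884
  -P(2)·log₂(P(2)) = -(0.3599)·log₂(0.3599) = 0.53061
  -P(3)·log₂(P(3)) = -(0.3029)·log₂(0.3029) = 0.52192
H(P) = 0.52884 + 0.53061 + 0.52192 = 1.58137 bits

log₂(3) = 1.58496 bits

D_KL(P||U) = 1.58496 - 1.58137 = 0.00359 ≈ 0.0036 bits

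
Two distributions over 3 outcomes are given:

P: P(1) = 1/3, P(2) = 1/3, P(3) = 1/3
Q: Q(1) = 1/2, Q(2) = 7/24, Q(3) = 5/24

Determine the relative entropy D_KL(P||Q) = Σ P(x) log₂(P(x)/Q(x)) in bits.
0.0953 bits

D_KL(P||Q) = Σ P(x) log₂(P(x)/Q(x))

Computing term by term:
  P(1)·log₂(P(1)/Q(1)) = (1/3)·log₂((1/3)/(1/2)) = -0.19499
  P(2)·log₂(P(2)/Q(2)) = (1/3)·log₂((1/3)/(7/24)) = 0.06422
  P(3)·log₂(P(3)/Q(3)) = (1/3)·log₂((1/3)/(5/24)) = 0.22602

D_KL(P||Q) = -0.19499 + 0.06422 + 0.22602 = 0.09525 ≈ 0.0953 bits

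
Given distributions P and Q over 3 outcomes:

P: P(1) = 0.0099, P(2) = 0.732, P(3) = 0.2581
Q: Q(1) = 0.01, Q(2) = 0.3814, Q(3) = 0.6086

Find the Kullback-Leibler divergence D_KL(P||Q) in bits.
0.3689 bits

D_KL(P||Q) = Σ P(x) log₂(P(x)/Q(x))

Computing term by term:
  P(1)·log₂(P(1)/Q(1)) = 0.0099·log₂(0.0099/0.01) = -0.00014
  P(2)·log₂(P(2)/Q(2)) = 0.732·log₂(0.732/0.3814) = 0.68847
  P(3)·log₂(P(3)/Q(3)) = 0.2581·log₂(0.2581/0.6086) = -0.31942

D_KL(P||Q) = -0.00014 + 0.68847 - 0.31942 = 0.36891 ≈ 0.3689 bits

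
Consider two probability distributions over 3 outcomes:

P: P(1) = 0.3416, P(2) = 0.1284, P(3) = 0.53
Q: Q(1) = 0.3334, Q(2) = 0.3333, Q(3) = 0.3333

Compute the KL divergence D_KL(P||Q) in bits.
0.1899 bits

D_KL(P||Q) = Σ P(x) log₂(P(x)/Q(x))

Computing term by term:
  P(1)·log₂(P(1)/Q(1)) = 0.3416·log₂(0.3416/0.3334) = 0.01197
  P(2)·log₂(P(2)/Q(2)) = 0.1284·log₂(0.1284/0.3333) = -0.17670
  P(3)·log₂(P(3)/Q(3)) = 0.53·log₂(0.53/0.3333) = 0.35466

D_KL(P||Q) = 0.01197 - 0.17670 + 0.35466 = 0.18993 ≈ 0.1899 bits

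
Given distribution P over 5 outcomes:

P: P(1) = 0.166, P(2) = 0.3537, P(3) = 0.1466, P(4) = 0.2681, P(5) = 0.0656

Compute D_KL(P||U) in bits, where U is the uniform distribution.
0.1885 bits

U(i) = 1/5 for all i

D_KL(P||U) = Σ P(x) log₂(P(x) / (1/5))
           = Σ P(x) log₂(P(x)) + log₂(5)
           = log₂(5) - H(P)

H(P) = -Σ P(x) log₂(P(x)):
  -P(1)·log₂(P(1)) = -(0.166)·log₂(0.166) = 0.43006
  -P(2)·log₂(P(2)) = -(0.3537)·log₂(0.3537) = 0.53034
  -P(3)·log₂(P(3)) = -(0.1466)·log₂(0.1466) = 0.40609
  -P(4)·log₂(P(4)) = -(0.2681)·log₂(0.2681) = 0.50916
  -P(5)·log₂(P(5)) = -(0.0656)·log₂(0.0656) = 0.25782
H(P) = 0.43006 + 0.53034 + 0.40609 + 0.50916 + 0.25782 = 2.13347 bits

log₂(5) = 2.32193 bits

D_KL(P||U) = 2.32193 - 2.13347 = 0.18846 ≈ 0.1885 bits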